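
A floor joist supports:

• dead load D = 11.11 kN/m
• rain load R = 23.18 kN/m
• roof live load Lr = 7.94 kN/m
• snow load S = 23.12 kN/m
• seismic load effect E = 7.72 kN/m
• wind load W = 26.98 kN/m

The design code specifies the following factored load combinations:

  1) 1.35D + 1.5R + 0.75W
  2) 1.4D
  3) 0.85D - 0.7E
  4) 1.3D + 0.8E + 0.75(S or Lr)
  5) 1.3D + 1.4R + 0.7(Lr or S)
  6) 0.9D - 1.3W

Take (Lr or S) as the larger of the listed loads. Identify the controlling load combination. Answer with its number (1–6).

(S or Lr) → S = 23.12 kN/m; (Lr or S) → S = 23.12 kN/m.
1) 1.35(11.11) + 1.5(23.18) + 0.75(26.98) = 70.00
2) 1.4(11.11) = 15.55
3) 0.85(11.11) - 0.7(7.72) = 4.04
4) 1.3(11.11) + 0.8(7.72) + 0.75(23.12) = 37.96
5) 1.3(11.11) + 1.4(23.18) + 0.7(23.12) = 63.08
6) 0.9(11.11) - 1.3(26.98) = -25.08
The largest value is 70.00 kN/m from combination 1.

Combination 1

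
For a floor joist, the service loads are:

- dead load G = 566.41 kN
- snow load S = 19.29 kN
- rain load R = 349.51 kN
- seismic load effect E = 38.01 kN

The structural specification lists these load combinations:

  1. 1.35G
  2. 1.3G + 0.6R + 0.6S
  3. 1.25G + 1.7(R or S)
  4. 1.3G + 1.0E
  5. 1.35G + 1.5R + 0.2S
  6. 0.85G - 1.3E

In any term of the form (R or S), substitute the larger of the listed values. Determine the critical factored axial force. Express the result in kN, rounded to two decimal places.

1302.18 kN

(R or S) → R = 349.51 kN.
1. 1.35(566.41) = 764.65
2. 1.3(566.41) + 0.6(349.51) + 0.6(19.29) = 736.33 + 209.71 + 11.57 = 957.61
3. 1.25(566.41) + 1.7(349.51) = 708.01 + 594.17 = 1302.18
4. 1.3(566.41) + 1.0(38.01) = 736.33 + 38.01 = 774.34
5. 1.35(566.41) + 1.5(349.51) + 0.2(19.29) = 764.65 + 524.27 + 3.86 = 1292.78
6. 0.85(566.41) - 1.3(38.01) = 481.45 - 49.41 = 432.04
The controlling combination is 3, giving 1302.18 kN.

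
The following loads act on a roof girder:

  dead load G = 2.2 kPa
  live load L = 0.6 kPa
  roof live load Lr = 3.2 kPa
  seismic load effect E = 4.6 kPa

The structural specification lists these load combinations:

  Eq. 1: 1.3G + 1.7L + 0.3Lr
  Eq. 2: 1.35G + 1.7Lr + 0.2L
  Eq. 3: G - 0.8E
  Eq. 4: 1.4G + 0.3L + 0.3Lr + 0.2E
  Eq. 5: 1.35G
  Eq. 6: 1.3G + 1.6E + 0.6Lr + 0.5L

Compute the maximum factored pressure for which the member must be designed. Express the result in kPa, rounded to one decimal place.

Eq. 1: 1.3(2.2) + 1.7(0.6) + 0.3(3.2) = 4.8
Eq. 2: 1.35(2.2) + 1.7(3.2) + 0.2(0.6) = 8.5
Eq. 3: 1.0(2.2) - 0.8(4.6) = -1.5
Eq. 4: 1.4(2.2) + 0.3(0.6) + 0.3(3.2) + 0.2(4.6) = 5.1
Eq. 5: 1.35(2.2) = 3.0
Eq. 6: 1.3(2.2) + 1.6(4.6) + 0.6(3.2) + 0.5(0.6) = 12.4
The controlling combination is 6, giving 12.4 kPa.

12.4 kPa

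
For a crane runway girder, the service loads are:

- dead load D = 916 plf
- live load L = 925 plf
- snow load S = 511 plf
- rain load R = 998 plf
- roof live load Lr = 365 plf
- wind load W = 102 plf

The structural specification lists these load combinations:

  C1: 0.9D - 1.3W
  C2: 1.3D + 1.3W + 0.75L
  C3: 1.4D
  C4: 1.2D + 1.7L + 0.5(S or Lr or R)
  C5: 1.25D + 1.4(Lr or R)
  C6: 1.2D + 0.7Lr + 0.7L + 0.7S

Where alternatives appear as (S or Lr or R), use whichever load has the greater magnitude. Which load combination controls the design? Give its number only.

Combination 4

(S or Lr or R) → R = 998 plf; (Lr or R) → R = 998 plf.
C1: 0.9(916) - 1.3(102) = 824.40 - 132.60 = 691.80
C2: 1.3(916) + 1.3(102) + 0.75(925) = 1190.80 + 132.60 + 693.75 = 2017.15
C3: 1.4(916) = 1282.40
C4: 1.2(916) + 1.7(925) + 0.5(998) = 1099.20 + 1572.50 + 499.00 = 3170.70
C5: 1.25(916) + 1.4(998) = 1145.00 + 1397.20 = 2542.20
C6: 1.2(916) + 0.7(365) + 0.7(925) + 0.7(511) = 1099.20 + 255.50 + 647.50 + 357.70 = 2359.90
The largest value is 3170.70 plf from combination 4.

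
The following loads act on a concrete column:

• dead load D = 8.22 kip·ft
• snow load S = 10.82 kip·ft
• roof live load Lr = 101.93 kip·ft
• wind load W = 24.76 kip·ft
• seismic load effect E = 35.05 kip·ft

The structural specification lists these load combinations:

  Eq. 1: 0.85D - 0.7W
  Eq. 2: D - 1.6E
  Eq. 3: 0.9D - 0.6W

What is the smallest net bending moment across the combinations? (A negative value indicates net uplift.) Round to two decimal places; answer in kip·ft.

Eq. 1: 0.85(8.22) - 0.7(24.76) = -10.35
Eq. 2: 1.0(8.22) - 1.6(35.05) = 8.22 - 56.08 = -47.86
Eq. 3: 0.9(8.22) - 0.6(24.76) = 7.40 - 14.86 = -7.46
Combination 2 gives the minimum: -47.86 kip·ft.

-47.86 kip·ft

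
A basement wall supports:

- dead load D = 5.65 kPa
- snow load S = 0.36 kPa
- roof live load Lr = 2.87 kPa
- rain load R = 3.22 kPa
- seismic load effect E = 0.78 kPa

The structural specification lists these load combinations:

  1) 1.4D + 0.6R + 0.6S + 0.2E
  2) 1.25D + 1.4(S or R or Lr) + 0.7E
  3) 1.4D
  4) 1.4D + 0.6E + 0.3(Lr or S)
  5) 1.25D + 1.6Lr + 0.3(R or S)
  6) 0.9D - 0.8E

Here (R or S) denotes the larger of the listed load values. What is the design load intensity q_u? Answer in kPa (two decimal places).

(S or R or Lr) → R = 3.22 kPa; (Lr or S) → Lr = 2.87 kPa; (R or S) → R = 3.22 kPa.
1) 1.4(5.65) + 0.6(3.22) + 0.6(0.36) + 0.2(0.78) = 10.21
2) 1.25(5.65) + 1.4(3.22) + 0.7(0.78) = 7.06 + 4.51 + 0.55 = 12.12
3) 1.4(5.65) = 7.91
4) 1.4(5.65) + 0.6(0.78) + 0.3(2.87) = 7.91 + 0.47 + 0.86 = 9.24
5) 1.25(5.65) + 1.6(2.87) + 0.3(3.22) = 7.06 + 4.59 + 0.97 = 12.62
6) 0.9(5.65) - 0.8(0.78) = 4.46
The controlling combination is 5, giving 12.62 kPa.

12.62 kPa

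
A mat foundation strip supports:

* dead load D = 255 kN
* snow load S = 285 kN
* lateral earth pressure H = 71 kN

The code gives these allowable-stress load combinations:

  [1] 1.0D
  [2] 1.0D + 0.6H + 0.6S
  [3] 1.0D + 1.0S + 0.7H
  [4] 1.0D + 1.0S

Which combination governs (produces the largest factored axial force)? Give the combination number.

[1] 1.0(255) = 255.0
[2] 1.0(255) + 0.6(71) + 0.6(285) = 468.6
[3] 1.0(255) + 1.0(285) + 0.7(71) = 589.7
[4] 1.0(255) + 1.0(285) = 540.0
The largest value is 589.7 kN from combination 3.

Combination 3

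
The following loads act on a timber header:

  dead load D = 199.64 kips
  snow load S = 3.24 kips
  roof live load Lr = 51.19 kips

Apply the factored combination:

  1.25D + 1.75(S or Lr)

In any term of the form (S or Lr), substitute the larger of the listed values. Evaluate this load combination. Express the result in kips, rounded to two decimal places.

(S or Lr) → Lr = 51.19 kips.
1.25(199.64) + 1.75(51.19) = 249.55 + 89.58 = 339.13
P_u = 339.13 kips.

339.13 kips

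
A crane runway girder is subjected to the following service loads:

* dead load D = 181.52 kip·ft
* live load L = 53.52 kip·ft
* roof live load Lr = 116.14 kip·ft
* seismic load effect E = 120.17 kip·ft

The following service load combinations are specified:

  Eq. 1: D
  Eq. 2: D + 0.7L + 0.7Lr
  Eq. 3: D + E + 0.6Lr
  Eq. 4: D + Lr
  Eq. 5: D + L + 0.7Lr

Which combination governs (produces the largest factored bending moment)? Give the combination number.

Combination 3

Eq. 1: 1.0(181.52) = 181.52
Eq. 2: 1.0(181.52) + 0.7(53.52) + 0.7(116.14) = 300.28
Eq. 3: 1.0(181.52) + 1.0(120.17) + 0.6(116.14) = 371.37
Eq. 4: 1.0(181.52) + 1.0(116.14) = 297.66
Eq. 5: 1.0(181.52) + 1.0(53.52) + 0.7(116.14) = 316.34
The largest value is 371.37 kip·ft from combination 3.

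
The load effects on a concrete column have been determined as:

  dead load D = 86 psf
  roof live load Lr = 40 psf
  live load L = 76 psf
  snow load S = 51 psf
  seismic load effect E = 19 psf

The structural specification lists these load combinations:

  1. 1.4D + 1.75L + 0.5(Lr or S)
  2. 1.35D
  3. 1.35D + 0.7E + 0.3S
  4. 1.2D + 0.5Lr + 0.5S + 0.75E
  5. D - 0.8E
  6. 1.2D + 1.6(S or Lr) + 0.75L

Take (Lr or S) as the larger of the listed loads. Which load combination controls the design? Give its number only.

(Lr or S) → S = 51 psf; (S or Lr) → S = 51 psf.
1. 1.4(86) + 1.75(76) + 0.5(51) = 120.4 + 133.0 + 25.5 = 278.9
2. 1.35(86) = 116.1
3. 1.35(86) + 0.7(19) + 0.3(51) = 116.1 + 13.3 + 15.3 = 144.7
4. 1.2(86) + 0.5(40) + 0.5(51) + 0.75(19) = 103.2 + 20.0 + 25.5 + 14.3 = 163.0
5. 1.0(86) - 0.8(19) = 86.0 - 15.2 = 70.8
6. 1.2(86) + 1.6(51) + 0.75(76) = 103.2 + 81.6 + 57.0 = 241.8
The largest value is 278.9 psf from combination 1.

Combination 1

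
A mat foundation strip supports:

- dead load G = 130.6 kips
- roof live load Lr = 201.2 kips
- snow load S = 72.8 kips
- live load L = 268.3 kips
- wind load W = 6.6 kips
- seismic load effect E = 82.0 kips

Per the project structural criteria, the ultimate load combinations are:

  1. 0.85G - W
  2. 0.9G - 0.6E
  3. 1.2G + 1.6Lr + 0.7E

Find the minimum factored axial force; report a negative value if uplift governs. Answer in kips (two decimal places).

1. 0.85(130.6) - 1.0(6.6) = 111.01 - 6.60 = 104.41
2. 0.9(130.6) - 0.6(82.0) = 117.54 - 49.20 = 68.34
3. 1.2(130.6) + 1.6(201.2) + 0.7(82.0) = 156.72 + 321.92 + 57.40 = 536.04
Combination 2 gives the minimum: 68.34 kips.

68.34 kips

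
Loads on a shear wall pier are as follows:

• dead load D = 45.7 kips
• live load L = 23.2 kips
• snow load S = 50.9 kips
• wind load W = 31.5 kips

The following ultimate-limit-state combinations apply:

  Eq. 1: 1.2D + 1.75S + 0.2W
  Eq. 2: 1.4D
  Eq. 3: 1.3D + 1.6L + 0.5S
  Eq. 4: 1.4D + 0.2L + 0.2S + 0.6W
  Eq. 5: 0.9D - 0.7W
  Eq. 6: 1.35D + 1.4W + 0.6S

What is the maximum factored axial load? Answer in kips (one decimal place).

Eq. 1: 1.2(45.7) + 1.75(50.9) + 0.2(31.5) = 54.8 + 89.1 + 6.3 = 150.2
Eq. 2: 1.4(45.7) = 64.0
Eq. 3: 1.3(45.7) + 1.6(23.2) + 0.5(50.9) = 59.4 + 37.1 + 25.5 = 122.0
Eq. 4: 1.4(45.7) + 0.2(23.2) + 0.2(50.9) + 0.6(31.5) = 64.0 + 4.6 + 10.2 + 18.9 = 97.7
Eq. 5: 0.9(45.7) - 0.7(31.5) = 19.1
Eq. 6: 1.35(45.7) + 1.4(31.5) + 0.6(50.9) = 61.7 + 44.1 + 30.5 = 136.3
Combination 1 governs: P_u = 150.2 kips.

150.2 kips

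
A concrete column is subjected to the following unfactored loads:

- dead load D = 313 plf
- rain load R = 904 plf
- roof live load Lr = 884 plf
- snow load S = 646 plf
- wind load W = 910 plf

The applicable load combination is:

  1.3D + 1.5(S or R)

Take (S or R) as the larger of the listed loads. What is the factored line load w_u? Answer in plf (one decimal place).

(S or R) → R = 904 plf.
1.3(313) + 1.5(904) = 406.9 + 1356.0 = 1762.9
w_u = 1762.9 plf.

1762.9 plf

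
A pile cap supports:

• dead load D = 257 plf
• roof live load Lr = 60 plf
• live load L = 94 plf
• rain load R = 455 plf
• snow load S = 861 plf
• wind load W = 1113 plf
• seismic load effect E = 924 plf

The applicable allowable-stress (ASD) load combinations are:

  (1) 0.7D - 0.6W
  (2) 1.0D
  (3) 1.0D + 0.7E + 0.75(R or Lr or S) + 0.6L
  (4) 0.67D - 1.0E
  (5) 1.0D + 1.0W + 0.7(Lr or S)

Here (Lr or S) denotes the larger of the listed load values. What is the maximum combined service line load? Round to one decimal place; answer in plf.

1972.7 plf

(R or Lr or S) → S = 861 plf; (Lr or S) → S = 861 plf.
(1) 0.7(257) - 0.6(1113) = 179.9 - 667.8 = -487.9
(2) 1.0(257) = 257.0
(3) 1.0(257) + 0.7(924) + 0.75(861) + 0.6(94) = 257.0 + 646.8 + 645.8 + 56.4 = 1606.0
(4) 0.67(257) - 1.0(924) = 172.2 - 924.0 = -751.8
(5) 1.0(257) + 1.0(1113) + 0.7(861) = 257.0 + 1113.0 + 602.7 = 1972.7
Maximum is from combination 5.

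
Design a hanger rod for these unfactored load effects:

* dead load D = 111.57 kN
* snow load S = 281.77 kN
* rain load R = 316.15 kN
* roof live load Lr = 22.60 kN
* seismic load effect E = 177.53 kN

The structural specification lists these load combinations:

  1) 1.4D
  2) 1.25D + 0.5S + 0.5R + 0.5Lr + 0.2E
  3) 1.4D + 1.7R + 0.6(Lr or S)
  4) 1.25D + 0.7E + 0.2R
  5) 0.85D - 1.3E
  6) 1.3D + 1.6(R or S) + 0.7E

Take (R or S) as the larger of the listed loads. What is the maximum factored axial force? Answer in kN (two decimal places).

862.72 kN

(Lr or S) → S = 281.77 kN; (R or S) → R = 316.15 kN.
1) 1.4(111.57) = 156.20
2) 1.25(111.57) + 0.5(281.77) + 0.5(316.15) + 0.5(22.60) + 0.2(177.53) = 485.23
3) 1.4(111.57) + 1.7(316.15) + 0.6(281.77) = 156.20 + 537.46 + 169.06 = 862.72
4) 1.25(111.57) + 0.7(177.53) + 0.2(316.15) = 139.46 + 124.27 + 63.23 = 326.96
5) 0.85(111.57) - 1.3(177.53) = -135.95
6) 1.3(111.57) + 1.6(316.15) + 0.7(177.53) = 145.04 + 505.84 + 124.27 = 775.15
Combination 3 governs: N_u = 862.72 kN.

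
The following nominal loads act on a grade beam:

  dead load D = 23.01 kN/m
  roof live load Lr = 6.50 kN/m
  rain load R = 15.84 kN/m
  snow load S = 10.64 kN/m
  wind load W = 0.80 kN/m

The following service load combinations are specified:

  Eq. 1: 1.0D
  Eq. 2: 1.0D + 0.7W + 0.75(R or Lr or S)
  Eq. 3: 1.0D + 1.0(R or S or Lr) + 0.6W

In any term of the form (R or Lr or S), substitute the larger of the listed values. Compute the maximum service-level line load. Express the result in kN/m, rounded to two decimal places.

39.33 kN/m

(R or Lr or S) → R = 15.84 kN/m; (R or S or Lr) → R = 15.84 kN/m.
Eq. 1: 1.0(23.01) = 23.01
Eq. 2: 1.0(23.01) + 0.7(0.80) + 0.75(15.84) = 35.45
Eq. 3: 1.0(23.01) + 1.0(15.84) + 0.6(0.80) = 39.33
The controlling combination is 3, giving 39.33 kN/m.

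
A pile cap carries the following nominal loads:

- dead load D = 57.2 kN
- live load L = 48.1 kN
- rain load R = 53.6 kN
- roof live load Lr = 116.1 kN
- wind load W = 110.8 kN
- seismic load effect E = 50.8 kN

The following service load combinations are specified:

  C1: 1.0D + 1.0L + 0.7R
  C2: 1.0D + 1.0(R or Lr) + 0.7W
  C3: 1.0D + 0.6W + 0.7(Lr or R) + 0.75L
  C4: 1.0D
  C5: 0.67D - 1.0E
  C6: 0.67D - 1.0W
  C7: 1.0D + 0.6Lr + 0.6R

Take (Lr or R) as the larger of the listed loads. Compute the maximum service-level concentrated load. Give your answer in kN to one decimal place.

250.9 kN

(R or Lr) → Lr = 116.1 kN; (Lr or R) → Lr = 116.1 kN.
C1: 1.0(57.2) + 1.0(48.1) + 0.7(53.6) = 57.2 + 48.1 + 37.5 = 142.8
C2: 1.0(57.2) + 1.0(116.1) + 0.7(110.8) = 57.2 + 116.1 + 77.6 = 250.9
C3: 1.0(57.2) + 0.6(110.8) + 0.7(116.1) + 0.75(48.1) = 241.0
C4: 1.0(57.2) = 57.2
C5: 0.67(57.2) - 1.0(50.8) = 38.3 - 50.8 = -12.5
C6: 0.67(57.2) - 1.0(110.8) = 38.3 - 110.8 = -72.5
C7: 1.0(57.2) + 0.6(116.1) + 0.6(53.6) = 159.0
Maximum is from combination 2.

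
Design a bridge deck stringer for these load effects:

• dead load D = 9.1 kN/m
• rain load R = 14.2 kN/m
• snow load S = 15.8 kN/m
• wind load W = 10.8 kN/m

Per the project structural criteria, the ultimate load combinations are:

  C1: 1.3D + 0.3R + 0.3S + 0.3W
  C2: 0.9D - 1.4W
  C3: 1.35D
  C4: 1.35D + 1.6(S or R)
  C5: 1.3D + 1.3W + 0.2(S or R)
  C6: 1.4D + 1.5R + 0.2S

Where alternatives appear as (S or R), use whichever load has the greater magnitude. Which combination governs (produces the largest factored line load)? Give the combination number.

(S or R) → S = 15.8 kN/m.
C1: 1.3(9.1) + 0.3(14.2) + 0.3(15.8) + 0.3(10.8) = 11.83 + 4.26 + 4.74 + 3.24 = 24.07
C2: 0.9(9.1) - 1.4(10.8) = 8.19 - 15.12 = -6.93
C3: 1.35(9.1) = 12.29
C4: 1.35(9.1) + 1.6(15.8) = 12.29 + 25.28 = 37.57
C5: 1.3(9.1) + 1.3(10.8) + 0.2(15.8) = 11.83 + 14.04 + 3.16 = 29.03
C6: 1.4(9.1) + 1.5(14.2) + 0.2(15.8) = 12.74 + 21.30 + 3.16 = 37.20
The largest value is 37.57 kN/m from combination 4.

Combination 4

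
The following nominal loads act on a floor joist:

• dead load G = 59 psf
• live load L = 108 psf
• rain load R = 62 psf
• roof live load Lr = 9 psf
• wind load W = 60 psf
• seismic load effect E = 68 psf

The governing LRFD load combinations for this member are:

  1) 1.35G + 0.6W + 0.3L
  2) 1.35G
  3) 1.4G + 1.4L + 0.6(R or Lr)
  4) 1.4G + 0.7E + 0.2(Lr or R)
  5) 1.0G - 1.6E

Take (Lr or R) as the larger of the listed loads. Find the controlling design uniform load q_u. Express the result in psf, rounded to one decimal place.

(R or Lr) → R = 62 psf; (Lr or R) → R = 62 psf.
1) 1.35(59) + 0.6(60) + 0.3(108) = 79.7 + 36.0 + 32.4 = 148.1
2) 1.35(59) = 79.7
3) 1.4(59) + 1.4(108) + 0.6(62) = 82.6 + 151.2 + 37.2 = 271.0
4) 1.4(59) + 0.7(68) + 0.2(62) = 82.6 + 47.6 + 12.4 = 142.6
5) 1.0(59) - 1.6(68) = 59.0 - 108.8 = -49.8
Combination 3 governs: q_u = 271.0 psf.

271.0 psf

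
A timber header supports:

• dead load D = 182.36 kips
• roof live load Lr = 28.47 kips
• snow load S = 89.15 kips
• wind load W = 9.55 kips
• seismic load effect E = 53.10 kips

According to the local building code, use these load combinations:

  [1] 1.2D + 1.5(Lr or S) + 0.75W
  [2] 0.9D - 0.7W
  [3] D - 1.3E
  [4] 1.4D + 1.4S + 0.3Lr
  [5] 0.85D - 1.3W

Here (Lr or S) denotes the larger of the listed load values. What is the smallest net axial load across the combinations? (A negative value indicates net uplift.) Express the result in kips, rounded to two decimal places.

113.33 kips

(Lr or S) → S = 89.15 kips.
[1] 1.2(182.36) + 1.5(89.15) + 0.75(9.55) = 359.72
[2] 0.9(182.36) - 0.7(9.55) = 157.44
[3] 1.0(182.36) - 1.3(53.10) = 113.33
[4] 1.4(182.36) + 1.4(89.15) + 0.3(28.47) = 388.66
[5] 0.85(182.36) - 1.3(9.55) = 142.59
Combination 3 gives the minimum: 113.33 kips.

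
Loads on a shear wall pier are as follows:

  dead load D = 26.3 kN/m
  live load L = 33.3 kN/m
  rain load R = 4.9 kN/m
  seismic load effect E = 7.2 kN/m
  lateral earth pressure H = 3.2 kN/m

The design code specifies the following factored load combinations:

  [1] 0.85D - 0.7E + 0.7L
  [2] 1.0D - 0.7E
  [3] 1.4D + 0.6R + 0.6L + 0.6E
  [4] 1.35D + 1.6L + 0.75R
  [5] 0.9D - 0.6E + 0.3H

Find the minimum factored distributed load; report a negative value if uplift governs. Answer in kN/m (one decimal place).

[1] 0.85(26.3) - 0.7(7.2) + 0.7(33.3) = 40.6
[2] 1.0(26.3) - 0.7(7.2) = 26.3 - 5.0 = 21.3
[3] 1.4(26.3) + 0.6(4.9) + 0.6(33.3) + 0.6(7.2) = 64.1
[4] 1.35(26.3) + 1.6(33.3) + 0.75(4.9) = 35.5 + 53.3 + 3.7 = 92.5
[5] 0.9(26.3) - 0.6(7.2) + 0.3(3.2) = 20.3
Combination 5 gives the minimum: 20.3 kN/m.

20.3 kN/m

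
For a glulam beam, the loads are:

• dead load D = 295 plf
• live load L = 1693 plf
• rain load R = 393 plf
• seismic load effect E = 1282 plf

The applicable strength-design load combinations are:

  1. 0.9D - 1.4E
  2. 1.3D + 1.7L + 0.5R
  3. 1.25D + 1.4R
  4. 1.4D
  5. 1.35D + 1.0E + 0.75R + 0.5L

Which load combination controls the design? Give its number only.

1. 0.9(295) - 1.4(1282) = 265.5 - 1794.8 = -1529.3
2. 1.3(295) + 1.7(1693) + 0.5(393) = 383.5 + 2878.1 + 196.5 = 3458.1
3. 1.25(295) + 1.4(393) = 368.8 + 550.2 = 919.0
4. 1.4(295) = 413.0
5. 1.35(295) + 1.0(1282) + 0.75(393) + 0.5(1693) = 2821.5
The largest value is 3458.1 plf from combination 2.

Combination 2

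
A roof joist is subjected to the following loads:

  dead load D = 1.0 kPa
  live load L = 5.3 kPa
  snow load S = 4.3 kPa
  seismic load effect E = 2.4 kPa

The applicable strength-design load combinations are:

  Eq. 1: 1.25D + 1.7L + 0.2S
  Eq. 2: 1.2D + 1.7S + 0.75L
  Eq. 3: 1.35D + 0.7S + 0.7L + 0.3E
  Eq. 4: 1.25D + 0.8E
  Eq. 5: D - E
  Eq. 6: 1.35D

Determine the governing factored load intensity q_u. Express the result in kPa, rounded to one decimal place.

12.5 kPa

Eq. 1: 1.25(1.0) + 1.7(5.3) + 0.2(4.3) = 11.1
Eq. 2: 1.2(1.0) + 1.7(4.3) + 0.75(5.3) = 12.5
Eq. 3: 1.35(1.0) + 0.7(4.3) + 0.7(5.3) + 0.3(2.4) = 8.8
Eq. 4: 1.25(1.0) + 0.8(2.4) = 3.2
Eq. 5: 1.0(1.0) - 1.0(2.4) = -1.4
Eq. 6: 1.35(1.0) = 1.4
The controlling combination is 2, giving 12.5 kPa.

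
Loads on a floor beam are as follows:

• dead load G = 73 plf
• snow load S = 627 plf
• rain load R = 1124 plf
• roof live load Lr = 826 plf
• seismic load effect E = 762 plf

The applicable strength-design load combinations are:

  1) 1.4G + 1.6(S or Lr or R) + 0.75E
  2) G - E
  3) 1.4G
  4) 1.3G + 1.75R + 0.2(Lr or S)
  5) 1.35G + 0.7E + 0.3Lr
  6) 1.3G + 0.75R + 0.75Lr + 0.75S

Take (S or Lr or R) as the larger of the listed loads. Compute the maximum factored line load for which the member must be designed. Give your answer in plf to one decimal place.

2472.1 plf

(S or Lr or R) → R = 1124 plf; (Lr or S) → Lr = 826 plf.
1) 1.4(73) + 1.6(1124) + 0.75(762) = 102.2 + 1798.4 + 571.5 = 2472.1
2) 1.0(73) - 1.0(762) = 73.0 - 762.0 = -689.0
3) 1.4(73) = 102.2
4) 1.3(73) + 1.75(1124) + 0.2(826) = 94.9 + 1967.0 + 165.2 = 2227.1
5) 1.35(73) + 0.7(762) + 0.3(826) = 98.6 + 533.4 + 247.8 = 879.8
6) 1.3(73) + 0.75(1124) + 0.75(826) + 0.75(627) = 94.9 + 843.0 + 619.5 + 470.3 = 2027.7
Combination 1 governs: w_u = 2472.1 plf.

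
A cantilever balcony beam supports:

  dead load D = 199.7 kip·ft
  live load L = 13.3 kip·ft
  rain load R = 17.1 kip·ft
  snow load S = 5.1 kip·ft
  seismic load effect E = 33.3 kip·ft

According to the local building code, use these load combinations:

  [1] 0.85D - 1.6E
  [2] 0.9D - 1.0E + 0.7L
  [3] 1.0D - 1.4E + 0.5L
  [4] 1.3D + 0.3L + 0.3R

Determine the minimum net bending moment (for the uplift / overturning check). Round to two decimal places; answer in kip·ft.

[1] 0.85(199.7) - 1.6(33.3) = 169.75 - 53.28 = 116.47
[2] 0.9(199.7) - 1.0(33.3) + 0.7(13.3) = 179.73 - 33.30 + 9.31 = 155.74
[3] 1.0(199.7) - 1.4(33.3) + 0.5(13.3) = 199.70 - 46.62 + 6.65 = 159.73
[4] 1.3(199.7) + 0.3(13.3) + 0.3(17.1) = 259.61 + 3.99 + 5.13 = 268.73
Combination 1 gives the minimum: 116.47 kip·ft.

116.47 kip·ft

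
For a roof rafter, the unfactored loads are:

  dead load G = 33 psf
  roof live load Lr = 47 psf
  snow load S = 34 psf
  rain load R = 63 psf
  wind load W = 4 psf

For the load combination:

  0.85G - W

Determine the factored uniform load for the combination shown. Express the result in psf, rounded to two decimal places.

0.85(33) - 1.0(4) = 28.05 - 4.00 = 24.05
q_u = 24.05 psf.

24.05 psf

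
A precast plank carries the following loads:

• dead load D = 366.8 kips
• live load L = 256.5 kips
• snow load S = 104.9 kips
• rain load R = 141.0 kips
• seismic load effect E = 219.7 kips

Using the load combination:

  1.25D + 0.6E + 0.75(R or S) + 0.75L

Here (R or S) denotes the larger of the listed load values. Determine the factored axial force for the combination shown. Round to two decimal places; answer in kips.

888.45 kips

(R or S) → R = 141.0 kips.
1.25(366.8) + 0.6(219.7) + 0.75(141.0) + 0.75(256.5) = 458.50 + 131.82 + 105.75 + 192.38 = 888.45
P_u = 888.45 kips.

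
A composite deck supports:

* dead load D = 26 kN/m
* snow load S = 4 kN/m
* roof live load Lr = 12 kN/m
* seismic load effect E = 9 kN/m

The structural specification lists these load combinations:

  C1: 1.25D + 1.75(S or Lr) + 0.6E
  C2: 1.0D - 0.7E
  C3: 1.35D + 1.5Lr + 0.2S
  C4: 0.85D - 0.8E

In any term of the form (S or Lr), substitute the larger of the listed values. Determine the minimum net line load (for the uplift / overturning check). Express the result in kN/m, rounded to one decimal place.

14.9 kN/m

(S or Lr) → Lr = 12 kN/m.
C1: 1.25(26) + 1.75(12) + 0.6(9) = 58.9
C2: 1.0(26) - 0.7(9) = 19.7
C3: 1.35(26) + 1.5(12) + 0.2(4) = 53.9
C4: 0.85(26) - 0.8(9) = 14.9
Combination 4 gives the minimum: 14.9 kN/m.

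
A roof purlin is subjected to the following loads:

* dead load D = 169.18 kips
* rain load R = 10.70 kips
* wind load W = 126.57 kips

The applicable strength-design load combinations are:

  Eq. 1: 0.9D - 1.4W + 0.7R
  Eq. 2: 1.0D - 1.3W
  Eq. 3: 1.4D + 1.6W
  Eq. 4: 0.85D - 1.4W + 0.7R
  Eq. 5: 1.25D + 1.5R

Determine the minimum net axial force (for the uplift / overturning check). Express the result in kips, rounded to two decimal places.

Eq. 1: 0.9(169.18) - 1.4(126.57) + 0.7(10.70) = 152.26 - 177.20 + 7.49 = -17.45
Eq. 2: 1.0(169.18) - 1.3(126.57) = 169.18 - 164.54 = 4.64
Eq. 3: 1.4(169.18) + 1.6(126.57) = 236.85 + 202.51 = 439.36
Eq. 4: 0.85(169.18) - 1.4(126.57) + 0.7(10.70) = 143.80 - 177.20 + 7.49 = -25.91
Eq. 5: 1.25(169.18) + 1.5(10.70) = 211.48 + 16.05 = 227.53
Combination 4 gives the minimum: -25.91 kips.

-25.91 kips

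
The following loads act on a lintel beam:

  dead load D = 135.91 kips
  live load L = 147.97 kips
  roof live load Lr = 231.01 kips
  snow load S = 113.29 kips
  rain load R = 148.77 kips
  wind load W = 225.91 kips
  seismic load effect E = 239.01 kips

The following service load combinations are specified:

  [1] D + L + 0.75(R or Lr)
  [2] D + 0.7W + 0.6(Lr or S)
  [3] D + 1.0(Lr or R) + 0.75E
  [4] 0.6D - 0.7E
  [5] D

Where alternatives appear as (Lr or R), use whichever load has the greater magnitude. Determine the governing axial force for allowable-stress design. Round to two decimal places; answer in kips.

(R or Lr) → Lr = 231.01 kips; (Lr or S) → Lr = 231.01 kips; (Lr or R) → Lr = 231.01 kips.
[1] 1.0(135.91) + 1.0(147.97) + 0.75(231.01) = 135.91 + 147.97 + 173.26 = 457.14
[2] 1.0(135.91) + 0.7(225.91) + 0.6(231.01) = 432.65
[3] 1.0(135.91) + 1.0(231.01) + 0.75(239.01) = 135.91 + 231.01 + 179.26 = 546.18
[4] 0.6(135.91) - 0.7(239.01) = 81.55 - 167.31 = -85.76
[5] 1.0(135.91) = 135.91
Combination 3 governs: P = 546.18 kips.

546.18 kips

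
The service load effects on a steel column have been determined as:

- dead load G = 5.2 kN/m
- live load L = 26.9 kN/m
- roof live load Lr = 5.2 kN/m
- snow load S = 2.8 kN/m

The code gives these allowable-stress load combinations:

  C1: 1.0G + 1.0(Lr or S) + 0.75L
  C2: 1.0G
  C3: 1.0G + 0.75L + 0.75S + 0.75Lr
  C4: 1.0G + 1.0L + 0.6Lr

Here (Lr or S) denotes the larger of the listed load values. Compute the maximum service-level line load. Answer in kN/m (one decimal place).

(Lr or S) → Lr = 5.2 kN/m.
C1: 1.0(5.2) + 1.0(5.2) + 0.75(26.9) = 5.2 + 5.2 + 20.2 = 30.6
C2: 1.0(5.2) = 5.2
C3: 1.0(5.2) + 0.75(26.9) + 0.75(2.8) + 0.75(5.2) = 5.2 + 20.2 + 2.1 + 3.9 = 31.4
C4: 1.0(5.2) + 1.0(26.9) + 0.6(5.2) = 5.2 + 26.9 + 3.1 = 35.2
Maximum is from combination 4.

35.2 kN/m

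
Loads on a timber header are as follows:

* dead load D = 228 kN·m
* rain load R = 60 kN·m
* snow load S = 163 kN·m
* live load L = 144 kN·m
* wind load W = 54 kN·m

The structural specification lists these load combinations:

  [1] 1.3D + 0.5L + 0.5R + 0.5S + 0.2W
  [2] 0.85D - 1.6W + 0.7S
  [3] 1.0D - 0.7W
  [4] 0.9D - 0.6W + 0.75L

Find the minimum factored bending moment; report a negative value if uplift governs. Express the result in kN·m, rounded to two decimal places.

[1] 1.3(228) + 0.5(144) + 0.5(60) + 0.5(163) + 0.2(54) = 296.40 + 72.00 + 30.00 + 81.50 + 10.80 = 490.70
[2] 0.85(228) - 1.6(54) + 0.7(163) = 193.80 - 86.40 + 114.10 = 221.50
[3] 1.0(228) - 0.7(54) = 228.00 - 37.80 = 190.20
[4] 0.9(228) - 0.6(54) + 0.75(144) = 205.20 - 32.40 + 108.00 = 280.80
Combination 3 gives the minimum: 190.20 kN·m.

190.20 kN·m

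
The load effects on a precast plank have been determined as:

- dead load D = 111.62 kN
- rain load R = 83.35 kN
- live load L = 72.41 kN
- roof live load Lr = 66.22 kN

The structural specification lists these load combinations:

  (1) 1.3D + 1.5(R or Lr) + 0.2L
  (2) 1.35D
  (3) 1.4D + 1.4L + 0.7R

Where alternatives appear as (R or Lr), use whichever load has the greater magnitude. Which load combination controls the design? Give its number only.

(R or Lr) → R = 83.35 kN.
(1) 1.3(111.62) + 1.5(83.35) + 0.2(72.41) = 284.61
(2) 1.35(111.62) = 150.69
(3) 1.4(111.62) + 1.4(72.41) + 0.7(83.35) = 156.27 + 101.37 + 58.35 = 315.99
The largest value is 315.99 kN from combination 3.

Combination 3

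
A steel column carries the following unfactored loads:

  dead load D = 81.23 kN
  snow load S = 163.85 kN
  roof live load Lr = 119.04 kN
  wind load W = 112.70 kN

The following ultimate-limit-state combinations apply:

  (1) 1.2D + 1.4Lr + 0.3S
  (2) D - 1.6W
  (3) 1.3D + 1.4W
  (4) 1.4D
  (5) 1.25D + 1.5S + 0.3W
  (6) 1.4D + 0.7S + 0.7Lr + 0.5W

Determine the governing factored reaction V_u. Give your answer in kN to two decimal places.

(1) 1.2(81.23) + 1.4(119.04) + 0.3(163.85) = 313.29
(2) 1.0(81.23) - 1.6(112.70) = -99.09
(3) 1.3(81.23) + 1.4(112.70) = 263.38
(4) 1.4(81.23) = 113.72
(5) 1.25(81.23) + 1.5(163.85) + 0.3(112.70) = 381.12
(6) 1.4(81.23) + 0.7(163.85) + 0.7(119.04) + 0.5(112.70) = 368.10
Maximum is from combination 5.

381.12 kN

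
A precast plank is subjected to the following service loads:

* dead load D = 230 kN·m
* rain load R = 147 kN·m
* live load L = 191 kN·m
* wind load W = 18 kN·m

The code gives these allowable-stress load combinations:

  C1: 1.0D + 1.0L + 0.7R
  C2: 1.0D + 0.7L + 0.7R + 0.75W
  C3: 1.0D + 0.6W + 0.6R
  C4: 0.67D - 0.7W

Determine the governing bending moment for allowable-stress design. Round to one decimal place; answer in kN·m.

C1: 1.0(230) + 1.0(191) + 0.7(147) = 230.0 + 191.0 + 102.9 = 523.9
C2: 1.0(230) + 0.7(191) + 0.7(147) + 0.75(18) = 230.0 + 133.7 + 102.9 + 13.5 = 480.1
C3: 1.0(230) + 0.6(18) + 0.6(147) = 230.0 + 10.8 + 88.2 = 329.0
C4: 0.67(230) - 0.7(18) = 154.1 - 12.6 = 141.5
Maximum is from combination 1.

523.9 kN·m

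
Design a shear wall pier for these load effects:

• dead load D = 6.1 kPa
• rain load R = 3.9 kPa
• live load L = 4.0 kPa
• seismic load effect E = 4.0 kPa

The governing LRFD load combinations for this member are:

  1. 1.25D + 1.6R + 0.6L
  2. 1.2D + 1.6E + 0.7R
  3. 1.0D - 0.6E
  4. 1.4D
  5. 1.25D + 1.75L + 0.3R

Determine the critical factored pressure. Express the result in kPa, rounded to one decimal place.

16.5 kPa

1. 1.25(6.1) + 1.6(3.9) + 0.6(4.0) = 16.3
2. 1.2(6.1) + 1.6(4.0) + 0.7(3.9) = 16.5
3. 1.0(6.1) - 0.6(4.0) = 3.7
4. 1.4(6.1) = 8.5
5. 1.25(6.1) + 1.75(4.0) + 0.3(3.9) = 15.8
Combination 2 governs: p_u = 16.5 kPa.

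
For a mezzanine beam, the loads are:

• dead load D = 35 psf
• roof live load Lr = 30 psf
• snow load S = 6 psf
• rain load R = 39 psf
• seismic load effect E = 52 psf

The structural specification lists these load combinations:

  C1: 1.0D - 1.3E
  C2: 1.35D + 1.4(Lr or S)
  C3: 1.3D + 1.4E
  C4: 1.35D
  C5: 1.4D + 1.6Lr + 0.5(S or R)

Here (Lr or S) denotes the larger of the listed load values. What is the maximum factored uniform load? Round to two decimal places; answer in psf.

118.30 psf

(Lr or S) → Lr = 30 psf; (S or R) → R = 39 psf.
C1: 1.0(35) - 1.3(52) = -32.60
C2: 1.35(35) + 1.4(30) = 89.25
C3: 1.3(35) + 1.4(52) = 118.30
C4: 1.35(35) = 47.25
C5: 1.4(35) + 1.6(30) + 0.5(39) = 116.50
Maximum is from combination 3.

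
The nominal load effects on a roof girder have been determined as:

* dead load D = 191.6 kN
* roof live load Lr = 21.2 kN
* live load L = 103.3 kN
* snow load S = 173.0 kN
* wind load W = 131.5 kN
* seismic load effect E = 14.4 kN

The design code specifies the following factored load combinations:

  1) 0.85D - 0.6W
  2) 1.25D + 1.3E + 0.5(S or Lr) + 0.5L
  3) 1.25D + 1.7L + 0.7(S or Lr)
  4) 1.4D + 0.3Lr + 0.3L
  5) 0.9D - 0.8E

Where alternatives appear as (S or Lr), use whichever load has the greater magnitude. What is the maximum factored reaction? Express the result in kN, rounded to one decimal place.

(S or Lr) → S = 173.0 kN.
1) 0.85(191.6) - 0.6(131.5) = 162.9 - 78.9 = 84.0
2) 1.25(191.6) + 1.3(14.4) + 0.5(173.0) + 0.5(103.3) = 239.5 + 18.7 + 86.5 + 51.7 = 396.4
3) 1.25(191.6) + 1.7(103.3) + 0.7(173.0) = 239.5 + 175.6 + 121.1 = 536.2
4) 1.4(191.6) + 0.3(21.2) + 0.3(103.3) = 268.2 + 6.4 + 31.0 = 305.6
5) 0.9(191.6) - 0.8(14.4) = 172.4 - 11.5 = 160.9
Combination 3 governs: V_u = 536.2 kN.

536.2 kN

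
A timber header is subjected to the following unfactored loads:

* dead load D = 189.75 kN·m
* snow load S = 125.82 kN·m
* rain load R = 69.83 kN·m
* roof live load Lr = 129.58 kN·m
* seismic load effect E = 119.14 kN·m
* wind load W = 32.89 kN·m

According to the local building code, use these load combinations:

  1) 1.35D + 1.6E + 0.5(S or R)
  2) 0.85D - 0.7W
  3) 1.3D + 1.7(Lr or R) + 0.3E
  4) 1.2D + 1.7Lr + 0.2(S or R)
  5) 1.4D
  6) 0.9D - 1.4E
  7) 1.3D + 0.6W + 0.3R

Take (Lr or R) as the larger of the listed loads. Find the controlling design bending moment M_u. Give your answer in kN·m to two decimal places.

509.70 kN·m

(S or R) → S = 125.82 kN·m; (Lr or R) → Lr = 129.58 kN·m.
1) 1.35(189.75) + 1.6(119.14) + 0.5(125.82) = 509.70
2) 0.85(189.75) - 0.7(32.89) = 138.26
3) 1.3(189.75) + 1.7(129.58) + 0.3(119.14) = 502.70
4) 1.2(189.75) + 1.7(129.58) + 0.2(125.82) = 473.15
5) 1.4(189.75) = 265.65
6) 0.9(189.75) - 1.4(119.14) = 3.98
7) 1.3(189.75) + 0.6(32.89) + 0.3(69.83) = 287.36
Maximum is from combination 1.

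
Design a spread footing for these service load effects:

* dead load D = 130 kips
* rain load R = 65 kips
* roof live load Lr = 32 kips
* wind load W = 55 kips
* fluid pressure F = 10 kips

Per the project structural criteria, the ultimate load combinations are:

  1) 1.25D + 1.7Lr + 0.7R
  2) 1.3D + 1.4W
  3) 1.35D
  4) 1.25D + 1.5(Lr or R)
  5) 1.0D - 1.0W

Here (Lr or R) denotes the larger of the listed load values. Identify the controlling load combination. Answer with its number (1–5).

(Lr or R) → R = 65 kips.
1) 1.25(130) + 1.7(32) + 0.7(65) = 262.4
2) 1.3(130) + 1.4(55) = 246.0
3) 1.35(130) = 175.5
4) 1.25(130) + 1.5(65) = 260.0
5) 1.0(130) - 1.0(55) = 75.0
The largest value is 262.4 kips from combination 1.

Combination 1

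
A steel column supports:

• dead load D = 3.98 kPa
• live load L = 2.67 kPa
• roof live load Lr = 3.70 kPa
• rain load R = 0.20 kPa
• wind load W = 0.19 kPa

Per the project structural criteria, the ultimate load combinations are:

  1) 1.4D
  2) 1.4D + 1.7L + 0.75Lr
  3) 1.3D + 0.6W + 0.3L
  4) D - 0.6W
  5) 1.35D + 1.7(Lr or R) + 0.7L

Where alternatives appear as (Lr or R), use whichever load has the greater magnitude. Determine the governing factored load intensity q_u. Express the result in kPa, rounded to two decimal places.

13.53 kPa

(Lr or R) → Lr = 3.70 kPa.
1) 1.4(3.98) = 5.57
2) 1.4(3.98) + 1.7(2.67) + 0.75(3.70) = 5.57 + 4.54 + 2.78 = 12.89
3) 1.3(3.98) + 0.6(0.19) + 0.3(2.67) = 6.09
4) 1.0(3.98) - 0.6(0.19) = 3.98 - 0.11 = 3.87
5) 1.35(3.98) + 1.7(3.70) + 0.7(2.67) = 5.37 + 6.29 + 1.87 = 13.53
Combination 5 governs: q_u = 13.53 kPa.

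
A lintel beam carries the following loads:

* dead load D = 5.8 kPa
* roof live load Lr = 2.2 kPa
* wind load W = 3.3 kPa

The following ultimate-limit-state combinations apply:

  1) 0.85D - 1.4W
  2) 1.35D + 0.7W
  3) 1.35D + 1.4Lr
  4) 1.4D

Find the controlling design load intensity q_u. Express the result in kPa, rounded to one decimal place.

1) 0.85(5.8) - 1.4(3.3) = 4.9 - 4.6 = 0.3
2) 1.35(5.8) + 0.7(3.3) = 7.8 + 2.3 = 10.1
3) 1.35(5.8) + 1.4(2.2) = 7.8 + 3.1 = 10.9
4) 1.4(5.8) = 8.1
The controlling combination is 3, giving 10.9 kPa.

10.9 kPa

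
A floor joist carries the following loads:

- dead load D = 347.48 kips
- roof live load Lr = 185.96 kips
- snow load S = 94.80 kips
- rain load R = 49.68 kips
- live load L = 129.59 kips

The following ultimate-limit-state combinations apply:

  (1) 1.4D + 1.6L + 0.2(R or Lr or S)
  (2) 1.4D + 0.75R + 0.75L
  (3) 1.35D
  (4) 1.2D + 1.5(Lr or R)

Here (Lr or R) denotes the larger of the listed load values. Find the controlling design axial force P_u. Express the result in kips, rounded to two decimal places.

(R or Lr or S) → Lr = 185.96 kips; (Lr or R) → Lr = 185.96 kips.
(1) 1.4(347.48) + 1.6(129.59) + 0.2(185.96) = 731.01
(2) 1.4(347.48) + 0.75(49.68) + 0.75(129.59) = 486.47 + 37.26 + 97.19 = 620.92
(3) 1.35(347.48) = 469.10
(4) 1.2(347.48) + 1.5(185.96) = 416.98 + 278.94 = 695.92
Maximum is from combination 1.

731.01 kips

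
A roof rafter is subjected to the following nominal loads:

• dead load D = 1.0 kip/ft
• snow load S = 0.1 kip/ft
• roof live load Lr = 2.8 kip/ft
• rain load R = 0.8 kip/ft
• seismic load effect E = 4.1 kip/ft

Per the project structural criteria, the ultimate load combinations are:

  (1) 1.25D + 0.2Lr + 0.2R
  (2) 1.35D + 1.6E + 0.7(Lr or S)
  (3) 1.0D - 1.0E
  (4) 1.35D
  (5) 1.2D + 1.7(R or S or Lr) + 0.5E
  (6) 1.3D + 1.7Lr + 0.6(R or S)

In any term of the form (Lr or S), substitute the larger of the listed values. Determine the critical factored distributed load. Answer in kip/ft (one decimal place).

9.9 kip/ft

(Lr or S) → Lr = 2.8 kip/ft; (R or S or Lr) → Lr = 2.8 kip/ft; (R or S) → R = 0.8 kip/ft.
(1) 1.25(1.0) + 0.2(2.8) + 0.2(0.8) = 2.0
(2) 1.35(1.0) + 1.6(4.1) + 0.7(2.8) = 9.9
(3) 1.0(1.0) - 1.0(4.1) = -3.1
(4) 1.35(1.0) = 1.4
(5) 1.2(1.0) + 1.7(2.8) + 0.5(4.1) = 8.0
(6) 1.3(1.0) + 1.7(2.8) + 0.6(0.8) = 6.5
Maximum is from combination 2.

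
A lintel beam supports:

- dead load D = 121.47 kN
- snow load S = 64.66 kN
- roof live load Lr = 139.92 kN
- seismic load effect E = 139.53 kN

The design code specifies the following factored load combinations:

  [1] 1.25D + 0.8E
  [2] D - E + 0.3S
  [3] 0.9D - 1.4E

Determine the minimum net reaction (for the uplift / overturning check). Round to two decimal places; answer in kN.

[1] 1.25(121.47) + 0.8(139.53) = 151.84 + 111.62 = 263.46
[2] 1.0(121.47) - 1.0(139.53) + 0.3(64.66) = 121.47 - 139.53 + 19.40 = 1.34
[3] 0.9(121.47) - 1.4(139.53) = 109.32 - 195.34 = -86.02
Combination 3 gives the minimum: -86.02 kN.

-86.02 kN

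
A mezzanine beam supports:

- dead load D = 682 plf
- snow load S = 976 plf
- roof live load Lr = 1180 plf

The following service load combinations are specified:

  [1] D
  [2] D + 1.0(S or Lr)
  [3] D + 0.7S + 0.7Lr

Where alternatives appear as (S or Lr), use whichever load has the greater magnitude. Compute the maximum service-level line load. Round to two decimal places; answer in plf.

(S or Lr) → Lr = 1180 plf.
[1] 1.0(682) = 682.00
[2] 1.0(682) + 1.0(1180) = 1862.00
[3] 1.0(682) + 0.7(976) + 0.7(1180) = 2191.20
Combination 3 governs: w = 2191.20 plf.

2191.20 plf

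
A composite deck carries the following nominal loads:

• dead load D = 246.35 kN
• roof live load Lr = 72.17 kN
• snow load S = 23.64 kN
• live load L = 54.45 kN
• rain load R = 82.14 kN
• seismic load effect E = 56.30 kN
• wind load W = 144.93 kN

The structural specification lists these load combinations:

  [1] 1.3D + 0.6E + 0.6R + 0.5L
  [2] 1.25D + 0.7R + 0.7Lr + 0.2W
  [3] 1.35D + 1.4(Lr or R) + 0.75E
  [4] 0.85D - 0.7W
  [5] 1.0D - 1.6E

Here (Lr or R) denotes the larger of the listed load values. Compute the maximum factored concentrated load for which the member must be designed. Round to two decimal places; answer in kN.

489.79 kN

(Lr or R) → R = 82.14 kN.
[1] 1.3(246.35) + 0.6(56.30) + 0.6(82.14) + 0.5(54.45) = 430.54
[2] 1.25(246.35) + 0.7(82.14) + 0.7(72.17) + 0.2(144.93) = 444.94
[3] 1.35(246.35) + 1.4(82.14) + 0.75(56.30) = 489.79
[4] 0.85(246.35) - 0.7(144.93) = 107.95
[5] 1.0(246.35) - 1.6(56.30) = 156.27
The controlling combination is 3, giving 489.79 kN.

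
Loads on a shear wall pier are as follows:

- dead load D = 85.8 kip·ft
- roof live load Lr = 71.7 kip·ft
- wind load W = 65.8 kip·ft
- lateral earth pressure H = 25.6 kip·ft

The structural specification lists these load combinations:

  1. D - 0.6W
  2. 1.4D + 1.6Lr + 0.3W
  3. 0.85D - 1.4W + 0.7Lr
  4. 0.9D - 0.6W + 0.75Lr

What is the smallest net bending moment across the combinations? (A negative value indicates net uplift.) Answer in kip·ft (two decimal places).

31.00 kip·ft

1. 1.0(85.8) - 0.6(65.8) = 85.80 - 39.48 = 46.32
2. 1.4(85.8) + 1.6(71.7) + 0.3(65.8) = 120.12 + 114.72 + 19.74 = 254.58
3. 0.85(85.8) - 1.4(65.8) + 0.7(71.7) = 72.93 - 92.12 + 50.19 = 31.00
4. 0.9(85.8) - 0.6(65.8) + 0.75(71.7) = 77.22 - 39.48 + 53.78 = 91.52
Combination 3 gives the minimum: 31.00 kip·ft.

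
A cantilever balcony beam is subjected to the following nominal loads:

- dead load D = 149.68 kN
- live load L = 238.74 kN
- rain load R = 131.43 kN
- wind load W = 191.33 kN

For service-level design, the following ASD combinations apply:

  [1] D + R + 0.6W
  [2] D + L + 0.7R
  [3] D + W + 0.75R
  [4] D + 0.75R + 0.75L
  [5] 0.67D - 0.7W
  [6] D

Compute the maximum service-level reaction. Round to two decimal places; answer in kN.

[1] 1.0(149.68) + 1.0(131.43) + 0.6(191.33) = 149.68 + 131.43 + 114.80 = 395.91
[2] 1.0(149.68) + 1.0(238.74) + 0.7(131.43) = 149.68 + 238.74 + 92.00 = 480.42
[3] 1.0(149.68) + 1.0(191.33) + 0.75(131.43) = 149.68 + 191.33 + 98.57 = 439.58
[4] 1.0(149.68) + 0.75(131.43) + 0.75(238.74) = 149.68 + 98.57 + 179.06 = 427.31
[5] 0.67(149.68) - 0.7(191.33) = -33.65
[6] 1.0(149.68) = 149.68
The controlling combination is 2, giving 480.42 kN.

480.42 kN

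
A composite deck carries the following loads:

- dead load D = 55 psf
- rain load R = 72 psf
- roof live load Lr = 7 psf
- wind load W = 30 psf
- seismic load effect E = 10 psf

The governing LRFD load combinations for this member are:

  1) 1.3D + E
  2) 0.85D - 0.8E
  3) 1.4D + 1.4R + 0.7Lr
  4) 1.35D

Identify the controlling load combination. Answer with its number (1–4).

Combination 3

1) 1.3(55) + 1.0(10) = 81.50
2) 0.85(55) - 0.8(10) = 38.75
3) 1.4(55) + 1.4(72) + 0.7(7) = 182.70
4) 1.35(55) = 74.25
The largest value is 182.70 psf from combination 3.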